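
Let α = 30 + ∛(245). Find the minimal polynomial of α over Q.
m_α(x) = x^3 - 90x^2 + 2700x - 27245

Set β = α - 30 = ∛(245), so β^3 = 245. Then (α - 30)^3 - 245 = 0, i.e. α is a root of g(x) = (x - 30)^3 - 245 = x^3 - 90x^2 + 2700x - 27245. Since g(x) = h(x - 30) where h(x) = x^3 - 245, and h is irreducible over Q (because 245 is not a perfect cube, so h has no rational root, and a monic cubic with no rational root is irreducible), g is also irreducible (irreducibility is preserved under the substitution x → x - 30). Hence m_α(x) = x^3 - 90x^2 + 2700x - 27245.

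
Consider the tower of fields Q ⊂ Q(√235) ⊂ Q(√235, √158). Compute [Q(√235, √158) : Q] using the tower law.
[Q(√235, √158) : Q] = 4

[Q(√235):Q] = 2 (min poly x^2 - 235, irreducible since 235 is squarefree > 1). For the top step, suppose √158 ∈ Q(√235), say √158 = c + d√235 with c, d ∈ Q. Squaring: 158 = c^2 + 235d^2 + 2cd√235. Since √235 ∉ Q this forces 2cd = 0. If d = 0 then √158 = c ∈ Q, contradicting 158 squarefree > 1. If c = 0 then 158 = 235d^2, so 235·158 = (235d)^2 is a perfect square in Q — but 235·158 = 37130 is not a perfect square (since 235 and 158 are distinct squarefree integers). Contradiction. Hence √158 ∉ Q(√235), so x^2 - 158 stays irreducible over Q(√235) and [Q(√235, √158) : Q(√235)] = 2. By the tower law, [Q(√235, √158) : Q] = 2 · 2 = 4.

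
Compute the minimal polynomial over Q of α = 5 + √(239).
m_α(x) = x^2 - 10x - 214

From α - 5 = √(239), squaring gives (α - 5)^2 = 239, i.e. α^2 - 10α + 25 = 239, so α^2 - 10α - 214 = 0. The discriminant of x^2 - 10x - 214 is (-10)^2 - 4·(-214) = 100 + 856 = 956, and 4·(239) is not a perfect square in Q since 239 is squarefree and ≠ 1. Hence x^2 - 10x - 214 is irreducible over Q and is the minimal polynomial of α.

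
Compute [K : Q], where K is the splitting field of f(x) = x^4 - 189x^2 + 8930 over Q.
[K : Q] = 4

Solving the quadratic in x^2: x^2 = (189 ± √(189^2 - 4·8930))/2 = (189 ± √1)/2 = (189 ± 1)/2, giving x^2 = 94 or x^2 = 95. So f(x) = (x^2 - 94)(x^2 - 95) and the roots of f are ±√94, ±√95. Hence the splitting field is K = Q(√94, √95). Since 94 and 95 are distinct squarefree integers > 1, their product 8930 is not a perfect square, so √95 ∉ Q(√94). By the tower law [K:Q] = [Q(√94,√95):Q(√94)] · [Q(√94):Q] = 2 · 2 = 4.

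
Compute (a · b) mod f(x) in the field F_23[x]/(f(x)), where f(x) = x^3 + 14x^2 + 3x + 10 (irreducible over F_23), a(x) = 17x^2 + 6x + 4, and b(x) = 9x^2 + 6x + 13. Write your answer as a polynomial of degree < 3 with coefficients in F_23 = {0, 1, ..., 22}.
a · b ≡ 15x^2 + 22x + 17 (mod f(x))

Multiply in F_23[x]: a(x)·b(x) = (17x^2 + 6x + 4)·(9x^2 + 6x + 13) = 15x^4 + 18x^3 + 17x^2 + 10x + 6. This has degree ≥ 3, so divide by f(x) over F_23: 15x^4 + 18x^3 + 17x^2 + 10x + 6 = (15x + 15)·(x^3 + 14x^2 + 3x + 10) + (15x^2 + 22x + 17). Hence a·b ≡ 15x^2 + 22x + 17 (mod f). (F_23[x]/(f) is a field with 23^3 = 12167 elements since f is irreducible of degree 3.)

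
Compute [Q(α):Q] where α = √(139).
[Q(α):Q] = 2

[Q(α):Q] equals the degree of the minimal polynomial of α. Here α^2 = 139 and x^2 - 139 is irreducible (d = 139 is squarefree, ≠ 1, hence not a square), so deg(m_α) = 2. Thus [Q(α):Q] = 2.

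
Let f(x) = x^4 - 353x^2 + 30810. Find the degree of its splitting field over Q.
[K : Q] = 4

Solving the quadratic in x^2: x^2 = (353 ± √(353^2 - 4·30810))/2 = (353 ± √1369)/2 = (353 ± 37)/2, giving x^2 = 195 or x^2 = 158. So f(x) = (x^2 - 195)(x^2 - 158) and the roots of f are ±√195, ±√158. Hence the splitting field is K = Q(√195, √158). Since 195 and 158 are distinct squarefree integers > 1, their product 30810 is not a perfect square, so √158 ∉ Q(√195). By the tower law [K:Q] = [Q(√195,√158):Q(√195)] · [Q(√195):Q] = 2 · 2 = 4.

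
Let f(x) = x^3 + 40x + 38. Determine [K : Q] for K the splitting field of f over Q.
[K : Q] = 6

By the rational root test, any rational root of the monic integer polynomial f(x) = x^3 + 40x + 38 must be an integer dividing the constant term 38, i.e. one of ±{1, 2, 19, 38}. Evaluating: f(1) = 79, f(-1) = -3, f(2) = 126, f(-2) = -50, f(19) = 7657, f(-19) = -7581, f(38) = 56430, f(-38) = -56354; none is 0, so f has no rational root and is therefore irreducible over Q (a cubic with no linear factor over a field is irreducible). For an irreducible cubic, the Galois group is A_3 or S_3 according as the discriminant disc(f) = -4a^3 - 27b^2 = -4·(40)^3 - 27·(38)^2 = -294988 is or is not a square in Q. Here disc(f) = -294988 is not a perfect square in Q, so the Galois group of f over Q is not contained in A_3 and must be all of S_3. The splitting field has degree |S_3| = 6 over Q, so [K : Q] = 6.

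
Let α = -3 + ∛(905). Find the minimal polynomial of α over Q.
m_α(x) = x^3 + 9x^2 + 27x - 878

Set β = α + 3 = ∛(905), so β^3 = 905. Then (α + 3)^3 - 905 = 0, i.e. α is a root of g(x) = (x + 3)^3 - 905 = x^3 + 9x^2 + 27x - 878. Since g(x) = h(x + 3) where h(x) = x^3 - 905, and h is irreducible over Q (because 905 is not a perfect cube, so h has no rational root, and a monic cubic with no rational root is irreducible), g is also irreducible (irreducibility is preserved under the substitution x → x + 3). Hence m_α(x) = x^3 + 9x^2 + 27x - 878.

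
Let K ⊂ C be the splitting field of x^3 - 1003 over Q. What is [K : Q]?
[K : Q] = 6

The roots of x^3 - 1003 are ∛1003, ω∛1003, ω^2∛1003 where ω = e^(2πi/3) is a primitive cube root of unity, so K = Q(∛1003, ω). Now [Q(∛1003):Q] = 3 (since 1003 is not a perfect cube, x^3 - 1003 is irreducible) and [Q(ω):Q] = 2. Both 2 and 3 divide [K:Q], and [K:Q] ≤ 3·2 = 6, so [K:Q] = 6. (Equivalently: Q(∛1003) ⊂ R but ω ∉ R, so [K : Q(∛1003)] = 2.)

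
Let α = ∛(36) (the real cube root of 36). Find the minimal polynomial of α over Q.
m_α(x) = x^3 - 36

α satisfies α^3 = 36, so x^3 - 36 annihilates α. By the rational root test, a rational root p/q (in lowest terms) of x^3 - 36 would satisfy p^3 = 36 q^3, forcing q = 1 and p^3 = 36; but 36 is not a perfect cube, contradiction. A monic cubic over Q with no rational root is irreducible (any nontrivial factorization would include a linear factor). Hence x^3 - 36 is the minimal polynomial of α, and in particular [Q(α):Q] = 3.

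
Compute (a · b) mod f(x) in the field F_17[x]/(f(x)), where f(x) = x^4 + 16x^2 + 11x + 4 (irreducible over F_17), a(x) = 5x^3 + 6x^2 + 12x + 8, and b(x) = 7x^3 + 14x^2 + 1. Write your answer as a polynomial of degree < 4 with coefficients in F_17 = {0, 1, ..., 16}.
a · b ≡ 7x^3 + 3x^2 + 12 (mod f(x))

Multiply in F_17[x]: a(x)·b(x) = (5x^3 + 6x^2 + 12x + 8)·(7x^3 + 14x^2 + 1) = x^6 + 10x^5 + 15x^4 + 8x^3 + 16x^2 + 12x + 8. This has degree ≥ 4, so divide by f(x) over F_17: x^6 + 10x^5 + 15x^4 + 8x^3 + 16x^2 + 12x + 8 = (x^2 + 10x + 16)·(x^4 + 16x^2 + 11x + 4) + (7x^3 + 3x^2 + 12). Hence a·b ≡ 7x^3 + 3x^2 + 12 (mod f). (F_17[x]/(f) is a field with 17^4 = 83521 elements since f is irreducible of degree 4.)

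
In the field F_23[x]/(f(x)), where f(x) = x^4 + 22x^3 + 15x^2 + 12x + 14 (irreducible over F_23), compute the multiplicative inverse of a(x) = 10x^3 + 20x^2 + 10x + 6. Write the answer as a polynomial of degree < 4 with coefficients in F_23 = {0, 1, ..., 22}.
a(x)^(-1) ≡ 16x^3 + 21x^2 + 11x + 16 (mod f(x))

Since f is irreducible over F_23, F_23[x]/(f) is a field and a(x) ≠ 0 has an inverse. Apply the extended Euclidean algorithm to f(x) and a(x) in F_23[x]: f(x) = (7x + 2)·a(x) + (20x^2 + 19x + 2);  a(x) = (12x + 8)·(20x^2 + 19x + 2) + (18x + 13);  (20x^2 + 19x + 2) = (19x + 18)·(18x + 13) + (21). The last nonzero remainder is the constant 21 = gcd(f, a) in F_23. Back-substituting through the division chain expresses 21 = s(x)·a(x) + t(x)·f(x) with s(x) ≡ 14x^3 + 4x^2 + x + 14 (mod f), so (14x^3 + 4x^2 + x + 14)·a(x) ≡ 21 (mod f). Multiplying by 21^(-1) ≡ 11 in F_23 gives a(x)^(-1) ≡ 11·(14x^3 + 4x^2 + x + 14) ≡ 16x^3 + 21x^2 + 11x + 16 (mod f). Check: (10x^3 + 20x^2 + 10x + 6)·(16x^3 + 21x^2 + 11x + 16) = 22x^6 + x^5 + 19x^3 + 4x^2 + 19x + 4 ≡ 1 (mod x^4 + 22x^3 + 15x^2 + 12x + 14).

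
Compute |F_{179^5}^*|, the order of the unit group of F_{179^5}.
|F_{179^5}^*| = 183765996898

F_{179^5} has 179^5 = 183765996899 elements; its multiplicative group consists of all nonzero elements, so |F_{179^5}^*| = 183765996899 - 1 = 183765996898. (It is cyclic since any finite subgroup of the multiplicative group of a field is cyclic.)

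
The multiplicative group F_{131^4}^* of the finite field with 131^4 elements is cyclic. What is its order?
|F_{131^4}^*| = 294499920

F_{131^4} has 131^4 = 294499921 elements; its multiplicative group consists of all nonzero elements, so |F_{131^4}^*| = 294499921 - 1 = 294499920. (It is cyclic since any finite subgroup of the multiplicative group of a field is cyclic.)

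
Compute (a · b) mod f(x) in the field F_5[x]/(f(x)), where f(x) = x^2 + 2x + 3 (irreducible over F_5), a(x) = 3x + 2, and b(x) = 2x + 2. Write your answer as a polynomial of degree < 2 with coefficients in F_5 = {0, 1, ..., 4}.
a · b ≡ 3x + 1 (mod f(x))

Multiply in F_5[x]: a(x)·b(x) = (3x + 2)·(2x + 2) = x^2 + 4. This has degree ≥ 2, so divide by f(x) over F_5: x^2 + 4 = (1)·(x^2 + 2x + 3) + (3x + 1). Hence a·b ≡ 3x + 1 (mod f). (F_5[x]/(f) is a field with 5^2 = 25 elements since f is irreducible of degree 2.)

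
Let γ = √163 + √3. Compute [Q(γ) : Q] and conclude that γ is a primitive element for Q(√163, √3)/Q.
[Q(γ) : Q] = 4 (equivalently, Q(γ) = Q(√163, √3))

Obviously Q(γ) ⊆ Q(√163, √3), and [Q(√163, √3):Q] = 4 (since 163, 3 are distinct squarefree integers > 1 with 489 not a perfect square). To show equality we compute the minimal polynomial of γ. From γ = √163 + √3: γ^2 = 163 + 2√(489) + 3 = 166 + 2√(489), so γ^2 - 166 = 2√(489); squaring, (γ^2 - 166)^2 = 4·489, i.e. γ^4 - 332γ^2 + 27556 - 1956 = 0, i.e. γ^4 - 332γ^2 + 25600 = 0. So γ is a root of x^4 - 332x^2 + 25600. This polynomial is irreducible over Q: it has no rational root (each ±√163 ± √3 is irrational), and any factorization into two quadratics over Q would force √(489) ∈ Q (pairing opposite roots) or √163, √3 ∈ Q (other pairings), all impossible. Hence [Q(γ):Q] = 4 = [Q(√163, √3):Q], so Q(γ) = Q(√163, √3).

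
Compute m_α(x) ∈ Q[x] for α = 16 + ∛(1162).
m_α(x) = x^3 - 48x^2 + 768x - 5258

Set β = α - 16 = ∛(1162), so β^3 = 1162. Then (α - 16)^3 - 1162 = 0, i.e. α is a root of g(x) = (x - 16)^3 - 1162 = x^3 - 48x^2 + 768x - 5258. Since g(x) = h(x - 16) where h(x) = x^3 - 1162, and h is irreducible over Q (because 1162 is not a perfect cube, so h has no rational root, and a monic cubic with no rational root is irreducible), g is also irreducible (irreducibility is preserved under the substitution x → x - 16). Hence m_α(x) = x^3 - 48x^2 + 768x - 5258.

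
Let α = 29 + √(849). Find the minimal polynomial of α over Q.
m_α(x) = x^2 - 58x - 8

From α - 29 = √(849), squaring gives (α - 29)^2 = 849, i.e. α^2 - 58α + 841 = 849, so α^2 - 58α - 8 = 0. The discriminant of x^2 - 58x - 8 is (-58)^2 - 4·(-8) = 3364 + 32 = 3396, and 4·(849) is not a perfect square in Q since 849 is squarefree and ≠ 1. Hence x^2 - 58x - 8 is irreducible over Q and is the minimal polynomial of α.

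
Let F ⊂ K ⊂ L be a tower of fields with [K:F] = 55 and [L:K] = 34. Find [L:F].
[L:F] = 1870

The tower law says that for any tower of field extensions F ⊂ K ⊂ L with finite degrees, [L:F] = [L:K] · [K:F]. Here this gives [L:F] = 34 · 55 = 1870.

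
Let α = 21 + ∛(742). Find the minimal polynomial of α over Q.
m_α(x) = x^3 - 63x^2 + 1323x - 10003

Set β = α - 21 = ∛(742), so β^3 = 742. Then (α - 21)^3 - 742 = 0, i.e. α is a root of g(x) = (x - 21)^3 - 742 = x^3 - 63x^2 + 1323x - 10003. Since g(x) = h(x - 21) where h(x) = x^3 - 742, and h is irreducible over Q (because 742 is not a perfect cube, so h has no rational root, and a monic cubic with no rational root is irreducible), g is also irreducible (irreducibility is preserved under the substitution x → x - 21). Hence m_α(x) = x^3 - 63x^2 + 1323x - 10003.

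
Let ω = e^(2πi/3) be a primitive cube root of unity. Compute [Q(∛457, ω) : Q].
[Q(∛457, ω) : Q] = 6

[Q(∛457):Q] = 3 (min poly x^3 - 457, irreducible since 457 is not a perfect cube). [Q(ω):Q] = 2 (min poly x^2 + x + 1). Since Q(∛457) ⊂ R and ω ∉ R, we have ω ∉ Q(∛457), so x^2 + x + 1 remains irreducible over Q(∛457) and [Q(∛457, ω) : Q(∛457)] = 2. By the tower law, [Q(∛457, ω) : Q] = 3 · 2 = 6. (In fact Q(∛457, ω) is the splitting field of x^3 - 457 over Q.)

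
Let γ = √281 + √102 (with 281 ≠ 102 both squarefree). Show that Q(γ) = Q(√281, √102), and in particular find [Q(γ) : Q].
[Q(γ) : Q] = 4 (equivalently, Q(γ) = Q(√281, √102))

Obviously Q(γ) ⊆ Q(√281, √102), and [Q(√281, √102):Q] = 4 (since 281, 102 are distinct squarefree integers > 1 with 28662 not a perfect square). To show equality we compute the minimal polynomial of γ. From γ = √281 + √102: γ^2 = 281 + 2√(28662) + 102 = 383 + 2√(28662), so γ^2 - 383 = 2√(28662); squaring, (γ^2 - 383)^2 = 4·28662, i.e. γ^4 - 766γ^2 + 146689 - 114648 = 0, i.e. γ^4 - 766γ^2 + 32041 = 0. So γ is a root of x^4 - 766x^2 + 32041. This polynomial is irreducible over Q: it has no rational root (each ±√281 ± √102 is irrational), and any factorization into two quadratics over Q would force √(28662) ∈ Q (pairing opposite roots) or √281, √102 ∈ Q (other pairings), all impossible. Hence [Q(γ):Q] = 4 = [Q(√281, √102):Q], so Q(γ) = Q(√281, √102).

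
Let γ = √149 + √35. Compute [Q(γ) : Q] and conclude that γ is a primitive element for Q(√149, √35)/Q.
[Q(γ) : Q] = 4 (equivalently, Q(γ) = Q(√149, √35))

Obviously Q(γ) ⊆ Q(√149, √35), and [Q(√149, √35):Q] = 4 (since 149, 35 are distinct squarefree integers > 1 with 5215 not a perfect square). To show equality we compute the minimal polynomial of γ. From γ = √149 + √35: γ^2 = 149 + 2√(5215) + 35 = 184 + 2√(5215), so γ^2 - 184 = 2√(5215); squaring, (γ^2 - 184)^2 = 4·5215, i.e. γ^4 - 368γ^2 + 33856 - 20860 = 0, i.e. γ^4 - 368γ^2 + 12996 = 0. So γ is a root of x^4 - 368x^2 + 12996. This polynomial is irreducible over Q: it has no rational root (each ±√149 ± √35 is irrational), and any factorization into two quadratics over Q would force √(5215) ∈ Q (pairing opposite roots) or √149, √35 ∈ Q (other pairings), all impossible. Hence [Q(γ):Q] = 4 = [Q(√149, √35):Q], so Q(γ) = Q(√149, √35).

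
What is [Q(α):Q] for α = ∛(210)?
[Q(α):Q] = 3

The minimal polynomial of α is x^3 - 210, irreducible over Q since 210 is not a perfect cube (so x^3 - 210 has no rational root). Hence [Q(α):Q] = deg(m_α) = 3.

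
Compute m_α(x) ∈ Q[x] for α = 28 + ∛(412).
m_α(x) = x^3 - 84x^2 + 2352x - 22364

Set β = α - 28 = ∛(412), so β^3 = 412. Then (α - 28)^3 - 412 = 0, i.e. α is a root of g(x) = (x - 28)^3 - 412 = x^3 - 84x^2 + 2352x - 22364. Since g(x) = h(x - 28) where h(x) = x^3 - 412, and h is irreducible over Q (because 412 is not a perfect cube, so h has no rational root, and a monic cubic with no rational root is irreducible), g is also irreducible (irreducibility is preserved under the substitution x → x - 28). Hence m_α(x) = x^3 - 84x^2 + 2352x - 22364.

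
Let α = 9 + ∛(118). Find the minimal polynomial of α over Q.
m_α(x) = x^3 - 27x^2 + 243x - 847

Set β = α - 9 = ∛(118), so β^3 = 118. Then (α - 9)^3 - 118 = 0, i.e. α is a root of g(x) = (x - 9)^3 - 118 = x^3 - 27x^2 + 243x - 847. Since g(x) = h(x - 9) where h(x) = x^3 - 118, and h is irreducible over Q (because 118 is not a perfect cube, so h has no rational root, and a monic cubic with no rational root is irreducible), g is also irreducible (irreducibility is preserved under the substitution x → x - 9). Hence m_α(x) = x^3 - 27x^2 + 243x - 847.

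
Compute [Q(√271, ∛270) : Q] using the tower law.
[Q(√271, ∛270) : Q] = 6

Let L = Q(√271, ∛270). Since Q(√271) ⊂ L and [Q(√271):Q] = 2, the tower law gives 2 | [L:Q]. Likewise Q(∛270) ⊂ L with [Q(∛270):Q] = 3 (because 270 is not a perfect cube), so 3 | [L:Q]. As gcd(2,3) = 1, [L:Q] is divisible by 6. Conversely L is generated over Q by √271 and ∛270, so [L:Q] ≤ 2·3 = 6. Therefore [Q(√271, ∛270) : Q] = 6.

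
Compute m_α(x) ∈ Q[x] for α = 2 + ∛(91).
m_α(x) = x^3 - 6x^2 + 12x - 99

Set β = α - 2 = ∛(91), so β^3 = 91. Then (α - 2)^3 - 91 = 0, i.e. α is a root of g(x) = (x - 2)^3 - 91 = x^3 - 6x^2 + 12x - 99. Since g(x) = h(x - 2) where h(x) = x^3 - 91, and h is irreducible over Q (because 91 is not a perfect cube, so h has no rational root, and a monic cubic with no rational root is irreducible), g is also irreducible (irreducibility is preserved under the substitution x → x - 2). Hence m_α(x) = x^3 - 6x^2 + 12x - 99.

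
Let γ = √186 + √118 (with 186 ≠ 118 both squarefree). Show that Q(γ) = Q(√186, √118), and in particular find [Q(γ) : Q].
[Q(γ) : Q] = 4 (equivalently, Q(γ) = Q(√186, √118))

Obviously Q(γ) ⊆ Q(√186, √118), and [Q(√186, √118):Q] = 4 (since 186, 118 are distinct squarefree integers > 1 with 21948 not a perfect square). To show equality we compute the minimal polynomial of γ. From γ = √186 + √118: γ^2 = 186 + 2√(21948) + 118 = 304 + 2√(21948), so γ^2 - 304 = 2√(21948); squaring, (γ^2 - 304)^2 = 4·21948, i.e. γ^4 - 608γ^2 + 92416 - 87792 = 0, i.e. γ^4 - 608γ^2 + 4624 = 0. So γ is a root of x^4 - 608x^2 + 4624. This polynomial is irreducible over Q: it has no rational root (each ±√186 ± √118 is irrational), and any factorization into two quadratics over Q would force √(21948) ∈ Q (pairing opposite roots) or √186, √118 ∈ Q (other pairings), all impossible. Hence [Q(γ):Q] = 4 = [Q(√186, √118):Q], so Q(γ) = Q(√186, √118).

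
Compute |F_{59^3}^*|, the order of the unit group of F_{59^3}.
|F_{59^3}^*| = 205378

F_{59^3} has 59^3 = 205379 elements; its multiplicative group consists of all nonzero elements, so |F_{59^3}^*| = 205379 - 1 = 205378. (It is cyclic since any finite subgroup of the multiplicative group of a field is cyclic.)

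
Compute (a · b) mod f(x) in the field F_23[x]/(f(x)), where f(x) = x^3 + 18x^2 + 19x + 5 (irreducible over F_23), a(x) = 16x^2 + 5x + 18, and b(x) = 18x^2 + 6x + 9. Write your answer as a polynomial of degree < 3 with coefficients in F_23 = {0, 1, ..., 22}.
a · b ≡ 5x^2 + 19x + 13 (mod f(x))

Multiply in F_23[x]: a(x)·b(x) = (16x^2 + 5x + 18)·(18x^2 + 6x + 9) = 12x^4 + 2x^3 + 15x^2 + 15x + 1. This has degree ≥ 3, so divide by f(x) over F_23: 12x^4 + 2x^3 + 15x^2 + 15x + 1 = (12x + 16)·(x^3 + 18x^2 + 19x + 5) + (5x^2 + 19x + 13). Hence a·b ≡ 5x^2 + 19x + 13 (mod f). (F_23[x]/(f) is a field with 23^3 = 12167 elements since f is irreducible of degree 3.)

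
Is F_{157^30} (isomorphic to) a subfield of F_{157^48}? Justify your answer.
No: F_{157^30} is not a subfield of F_{157^48}

F_{p^m} embeds in F_{p^n} iff m | n. Here 30 ∤ 48 (since 48 = 1·30 + 18 with remainder 18 ≠ 0), so F_{157^30} is not a subfield of F_{157^48}. Equivalently: if it were, the tower law would give 30 = [F_{157^30}:F_157] dividing [F_{157^48}:F_157] = 48, contradiction.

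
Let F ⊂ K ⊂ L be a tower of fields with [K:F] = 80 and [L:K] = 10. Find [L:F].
[L:F] = 800

The tower law says that for any tower of field extensions F ⊂ K ⊂ L with finite degrees, [L:F] = [L:K] · [K:F]. Here this gives [L:F] = 10 · 80 = 800.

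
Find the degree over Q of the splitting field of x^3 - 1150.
[K : Q] = 6

The roots of x^3 - 1150 are ∛1150, ω∛1150, ω^2∛1150 where ω = e^(2πi/3) is a primitive cube root of unity, so K = Q(∛1150, ω). Now [Q(∛1150):Q] = 3 (since 1150 is not a perfect cube, x^3 - 1150 is irreducible) and [Q(ω):Q] = 2. Both 2 and 3 divide [K:Q], and [K:Q] ≤ 3·2 = 6, so [K:Q] = 6. (Equivalently: Q(∛1150) ⊂ R but ω ∉ R, so [K : Q(∛1150)] = 2.)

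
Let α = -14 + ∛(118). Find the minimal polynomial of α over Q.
m_α(x) = x^3 + 42x^2 + 588x + 2626

Set β = α + 14 = ∛(118), so β^3 = 118. Then (α + 14)^3 - 118 = 0, i.e. α is a root of g(x) = (x + 14)^3 - 118 = x^3 + 42x^2 + 588x + 2626. Since g(x) = h(x + 14) where h(x) = x^3 - 118, and h is irreducible over Q (because 118 is not a perfect cube, so h has no rational root, and a monic cubic with no rational root is irreducible), g is also irreducible (irreducibility is preserved under the substitution x → x + 14). Hence m_α(x) = x^3 + 42x^2 + 588x + 2626.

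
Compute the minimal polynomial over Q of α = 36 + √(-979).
m_α(x) = x^2 - 72x + 2275

From α - 36 = √(-979), squaring gives (α - 36)^2 = -979, i.e. α^2 - 72α + 1296 = -979, so α^2 - 72α + 2275 = 0. The discriminant of x^2 - 72x + 2275 is (-72)^2 - 4·(2275) = 5184 - 9100 = -3916, and 4·(-979) is not a perfect square in Q since -979 is squarefree and ≠ 1. Hence x^2 - 72x + 2275 is irreducible over Q and is the minimal polynomial of α.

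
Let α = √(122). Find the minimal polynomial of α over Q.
m_α(x) = x^2 - 122

α satisfies α^2 - 122 = 0, so x^2 - 122 annihilates α. Since d = 122 is squarefree and ≠ 1, it is not a perfect square in Q, so x^2 - 122 has no rational root and is therefore irreducible over Q (a degree-2 polynomial over a field is irreducible iff it has no root). Hence m_α(x) = x^2 - 122.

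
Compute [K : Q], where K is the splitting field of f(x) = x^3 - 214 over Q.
[K : Q] = 6

The roots of x^3 - 214 are ∛214, ω∛214, ω^2∛214 where ω = e^(2πi/3) is a primitive cube root of unity, so K = Q(∛214, ω). Now [Q(∛214):Q] = 3 (since 214 is not a perfect cube, x^3 - 214 is irreducible) and [Q(ω):Q] = 2. Both 2 and 3 divide [K:Q], and [K:Q] ≤ 3·2 = 6, so [K:Q] = 6. (Equivalently: Q(∛214) ⊂ R but ω ∉ R, so [K : Q(∛214)] = 2.)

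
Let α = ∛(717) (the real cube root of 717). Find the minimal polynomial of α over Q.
m_α(x) = x^3 - 717

α satisfies α^3 = 717, so x^3 - 717 annihilates α. By the rational root test, a rational root p/q (in lowest terms) of x^3 - 717 would satisfy p^3 = 717 q^3, forcing q = 1 and p^3 = 717; but 717 is not a perfect cube, contradiction. A monic cubic over Q with no rational root is irreducible (any nontrivial factorization would include a linear factor). Hence x^3 - 717 is the minimal polynomial of α, and in particular [Q(α):Q] = 3.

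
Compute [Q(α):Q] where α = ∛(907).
[Q(α):Q] = 3

The minimal polynomial of α is x^3 - 907, irreducible over Q since 907 is not a perfect cube (so x^3 - 907 has no rational root). Hence [Q(α):Q] = deg(m_α) = 3.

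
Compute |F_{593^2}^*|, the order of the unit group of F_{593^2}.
|F_{593^2}^*| = 351648

F_{593^2} has 593^2 = 351649 elements; its multiplicative group consists of all nonzero elements, so |F_{593^2}^*| = 351649 - 1 = 351648. (It is cyclic since any finite subgroup of the multiplicative group of a field is cyclic.)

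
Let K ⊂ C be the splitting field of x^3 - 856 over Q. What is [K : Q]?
[K : Q] = 6

The roots of x^3 - 856 are ∛856, ω∛856, ω^2∛856 where ω = e^(2πi/3) is a primitive cube root of unity, so K = Q(∛856, ω). Now [Q(∛856):Q] = 3 (since 856 is not a perfect cube, x^3 - 856 is irreducible) and [Q(ω):Q] = 2. Both 2 and 3 divide [K:Q], and [K:Q] ≤ 3·2 = 6, so [K:Q] = 6. (Equivalently: Q(∛856) ⊂ R but ω ∉ R, so [K : Q(∛856)] = 2.)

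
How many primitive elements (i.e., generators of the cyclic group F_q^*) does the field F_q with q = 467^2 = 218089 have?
There are φ(218088) = 66816 primitive elements

F_q^* is cyclic of order q - 1 = 218088. A cyclic group of order m has exactly φ(m) generators. Here m = 218088 = 2^3 · 3^2 · 13 · 233, so the number of primitive elements is φ(218088) = 66816.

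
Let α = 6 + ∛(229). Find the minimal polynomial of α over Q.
m_α(x) = x^3 - 18x^2 + 108x - 445

Set β = α - 6 = ∛(229), so β^3 = 229. Then (α - 6)^3 - 229 = 0, i.e. α is a root of g(x) = (x - 6)^3 - 229 = x^3 - 18x^2 + 108x - 445. Since g(x) = h(x - 6) where h(x) = x^3 - 229, and h is irreducible over Q (because 229 is not a perfect cube, so h has no rational root, and a monic cubic with no rational root is irreducible), g is also irreducible (irreducibility is preserved under the substitution x → x - 6). Hence m_α(x) = x^3 - 18x^2 + 108x - 445.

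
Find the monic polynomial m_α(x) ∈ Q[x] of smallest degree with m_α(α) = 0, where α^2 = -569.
m_α(x) = x^2 + 569

α satisfies α^2 + 569 = 0, so x^2 + 569 annihilates α. Since d = -569 is squarefree and ≠ 1, it is not a perfect square in Q, so x^2 + 569 has no rational root and is therefore irreducible over Q (a degree-2 polynomial over a field is irreducible iff it has no root). Hence m_α(x) = x^2 + 569.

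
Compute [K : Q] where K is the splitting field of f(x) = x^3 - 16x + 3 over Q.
[K : Q] = 6

By the rational root test, any rational root of the monic integer polynomial f(x) = x^3 - 16x + 3 must be an integer dividing the constant term 3, i.e. one of ±{1, 3}. Evaluating: f(1) = -12, f(-1) = 18, f(3) = -18, f(-3) = 24; none is 0, so f has no rational root and is therefore irreducible over Q (a cubic with no linear factor over a field is irreducible). For an irreducible cubic, the Galois group is A_3 or S_3 according as the discriminant disc(f) = -4a^3 - 27b^2 = -4·(-16)^3 - 27·(3)^2 = 16141 is or is not a square in Q. Here disc(f) = 16141 is not a perfect square in Q, so the Galois group of f over Q is not contained in A_3 and must be all of S_3. The splitting field has degree |S_3| = 6 over Q, so [K : Q] = 6.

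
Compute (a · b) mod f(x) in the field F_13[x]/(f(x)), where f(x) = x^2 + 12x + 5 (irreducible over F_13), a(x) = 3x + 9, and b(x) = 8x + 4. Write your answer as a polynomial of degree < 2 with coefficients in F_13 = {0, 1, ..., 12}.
a · b ≡ 4x + 7 (mod f(x))

Multiply in F_13[x]: a(x)·b(x) = (3x + 9)·(8x + 4) = 11x^2 + 6x + 10. This has degree ≥ 2, so divide by f(x) over F_13: 11x^2 + 6x + 10 = (11)·(x^2 + 12x + 5) + (4x + 7). Hence a·b ≡ 4x + 7 (mod f). (F_13[x]/(f) is a field with 13^2 = 169 elements since f is irreducible of degree 2.)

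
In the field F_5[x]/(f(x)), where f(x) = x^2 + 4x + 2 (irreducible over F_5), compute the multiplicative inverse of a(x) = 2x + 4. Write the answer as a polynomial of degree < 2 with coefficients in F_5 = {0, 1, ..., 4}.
a(x)^(-1) ≡ 4x + 3 (mod f(x))

Since f is irreducible over F_5, F_5[x]/(f) is a field and a(x) ≠ 0 has an inverse. Apply the extended Euclidean algorithm to f(x) and a(x) in F_5[x]: f(x) = (3x + 1)·a(x) + (3). The last nonzero remainder is the constant 3 = gcd(f, a) in F_5. Back-substituting through the division chain expresses 3 = s(x)·a(x) + t(x)·f(x) with s(x) ≡ 2x + 4 (mod f), so (2x + 4)·a(x) ≡ 3 (mod f). Multiplying by 3^(-1) ≡ 2 in F_5 gives a(x)^(-1) ≡ 2·(2x + 4) ≡ 4x + 3 (mod f). Check: (2x + 4)·(4x + 3) = 3x^2 + 2x + 2 ≡ 1 (mod x^2 + 4x + 2).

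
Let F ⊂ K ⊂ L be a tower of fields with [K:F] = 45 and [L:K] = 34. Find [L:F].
[L:F] = 1530

The tower law says that for any tower of field extensions F ⊂ K ⊂ L with finite degrees, [L:F] = [L:K] · [K:F]. Here this gives [L:F] = 34 · 45 = 1530.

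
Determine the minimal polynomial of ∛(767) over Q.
m_α(x) = x^3 - 767

α satisfies α^3 = 767, so x^3 - 767 annihilates α. By the rational root test, a rational root p/q (in lowest terms) of x^3 - 767 would satisfy p^3 = 767 q^3, forcing q = 1 and p^3 = 767; but 767 is not a perfect cube, contradiction. A monic cubic over Q with no rational root is irreducible (any nontrivial factorization would include a linear factor). Hence x^3 - 767 is the minimal polynomial of α, and in particular [Q(α):Q] = 3.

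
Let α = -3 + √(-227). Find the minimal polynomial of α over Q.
m_α(x) = x^2 + 6x + 236

From α + 3 = √(-227), squaring gives (α + 3)^2 = -227, i.e. α^2 + 6α + 9 = -227, so α^2 + 6α + 236 = 0. The discriminant of x^2 + 6x + 236 is (6)^2 - 4·(236) = 36 - 944 = -908, and 4·(-227) is not a perfect square in Q since -227 is squarefree and ≠ 1. Hence x^2 + 6x + 236 is irreducible over Q and is the minimal polynomial of α.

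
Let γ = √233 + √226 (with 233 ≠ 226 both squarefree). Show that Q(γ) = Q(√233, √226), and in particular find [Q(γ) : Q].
[Q(γ) : Q] = 4 (equivalently, Q(γ) = Q(√233, √226))

Obviously Q(γ) ⊆ Q(√233, √226), and [Q(√233, √226):Q] = 4 (since 233, 226 are distinct squarefree integers > 1 with 52658 not a perfect square). To show equality we compute the minimal polynomial of γ. From γ = √233 + √226: γ^2 = 233 + 2√(52658) + 226 = 459 + 2√(52658), so γ^2 - 459 = 2√(52658); squaring, (γ^2 - 459)^2 = 4·52658, i.e. γ^4 - 918γ^2 + 210681 - 210632 = 0, i.e. γ^4 - 918γ^2 + 49 = 0. So γ is a root of x^4 - 918x^2 + 49. This polynomial is irreducible over Q: it has no rational root (each ±√233 ± √226 is irrational), and any factorization into two quadratics over Q would force √(52658) ∈ Q (pairing opposite roots) or √233, √226 ∈ Q (other pairings), all impossible. Hence [Q(γ):Q] = 4 = [Q(√233, √226):Q], so Q(γ) = Q(√233, √226).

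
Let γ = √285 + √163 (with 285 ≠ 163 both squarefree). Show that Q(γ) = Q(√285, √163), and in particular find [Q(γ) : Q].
[Q(γ) : Q] = 4 (equivalently, Q(γ) = Q(√285, √163))

Obviously Q(γ) ⊆ Q(√285, √163), and [Q(√285, √163):Q] = 4 (since 285, 163 are distinct squarefree integers > 1 with 46455 not a perfect square). To show equality we compute the minimal polynomial of γ. From γ = √285 + √163: γ^2 = 285 + 2√(46455) + 163 = 448 + 2√(46455), so γ^2 - 448 = 2√(46455); squaring, (γ^2 - 448)^2 = 4·46455, i.e. γ^4 - 896γ^2 + 200704 - 185820 = 0, i.e. γ^4 - 896γ^2 + 14884 = 0. So γ is a root of x^4 - 896x^2 + 14884. This polynomial is irreducible over Q: it has no rational root (each ±√285 ± √163 is irrational), and any factorization into two quadratics over Q would force √(46455) ∈ Q (pairing opposite roots) or √285, √163 ∈ Q (other pairings), all impossible. Hence [Q(γ):Q] = 4 = [Q(√285, √163):Q], so Q(γ) = Q(√285, √163).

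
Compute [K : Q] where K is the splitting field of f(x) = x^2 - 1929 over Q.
[K : Q] = 2

f(x) = x^2 - 1929 factors as (x - √1929)(x + √1929). The splitting field is K = Q(√1929). Since 1929 is squarefree and > 1, it is not a perfect square, so x^2 - 1929 is irreducible over Q and [Q(√1929) : Q] = 2. Hence [K : Q] = 2.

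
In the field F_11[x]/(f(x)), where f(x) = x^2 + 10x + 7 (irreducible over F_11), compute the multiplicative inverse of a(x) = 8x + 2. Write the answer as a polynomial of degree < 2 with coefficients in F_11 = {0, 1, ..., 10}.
a(x)^(-1) ≡ 6x + 9 (mod f(x))

Since f is irreducible over F_11, F_11[x]/(f) is a field and a(x) ≠ 0 has an inverse. Apply the extended Euclidean algorithm to f(x) and a(x) in F_11[x]: f(x) = (7x + 5)·a(x) + (8). The last nonzero remainder is the constant 8 = gcd(f, a) in F_11. Back-substituting through the division chain expresses 8 = s(x)·a(x) + t(x)·f(x) with s(x) ≡ 4x + 6 (mod f), so (4x + 6)·a(x) ≡ 8 (mod f). Multiplying by 8^(-1) ≡ 7 in F_11 gives a(x)^(-1) ≡ 7·(4x + 6) ≡ 6x + 9 (mod f). Check: (8x + 2)·(6x + 9) = 4x^2 + 7x + 7 ≡ 1 (mod x^2 + 10x + 7).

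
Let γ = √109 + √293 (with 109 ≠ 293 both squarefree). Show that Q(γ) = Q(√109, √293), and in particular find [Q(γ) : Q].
[Q(γ) : Q] = 4 (equivalently, Q(γ) = Q(√109, √293))

Obviously Q(γ) ⊆ Q(√109, √293), and [Q(√109, √293):Q] = 4 (since 109, 293 are distinct squarefree integers > 1 with 31937 not a perfect square). To show equality we compute the minimal polynomial of γ. From γ = √109 + √293: γ^2 = 109 + 2√(31937) + 293 = 402 + 2√(31937), so γ^2 - 402 = 2√(31937); squaring, (γ^2 - 402)^2 = 4·31937, i.e. γ^4 - 804γ^2 + 161604 - 127748 = 0, i.e. γ^4 - 804γ^2 + 33856 = 0. So γ is a root of x^4 - 804x^2 + 33856. This polynomial is irreducible over Q: it has no rational root (each ±√109 ± √293 is irrational), and any factorization into two quadratics over Q would force √(31937) ∈ Q (pairing opposite roots) or √109, √293 ∈ Q (other pairings), all impossible. Hence [Q(γ):Q] = 4 = [Q(√109, √293):Q], so Q(γ) = Q(√109, √293).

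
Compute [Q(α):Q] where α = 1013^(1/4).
[Q(α):Q] = 4

α is a root of x^4 - 1013. By Eisenstein's criterion at the prime p = 1013 (which divides the constant term 1013 but p^2 = 1026169 does not, since 1013 is squarefree), x^4 - 1013 is irreducible over Q. Hence [Q(α):Q] = 4.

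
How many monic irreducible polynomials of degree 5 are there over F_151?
There are 15700545120 monic irreducible polynomials of degree 5 over F_151

Each element of F_{151^5} that lies in no proper subfield is a root of exactly one monic irreducible of degree 5 over F_151, and each such polynomial has 5 distinct roots in F_{151^5}. By Möbius inversion the count is N_151(5) = (1/5) Σ_{d|5} μ(5/d) · 151^d = (1/5)(μ(5)·151^1 + μ(1)·151^5) = 78502725600/5 = 15700545120.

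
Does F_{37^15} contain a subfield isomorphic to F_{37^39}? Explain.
No: F_{37^39} is not a subfield of F_{37^15}

F_{p^m} embeds in F_{p^n} iff m | n. Here 39 ∤ 15 (since 15 = 0·39 + 15 with remainder 15 ≠ 0), so F_{37^39} is not a subfield of F_{37^15}. Equivalently: if it were, the tower law would give 39 = [F_{37^39}:F_37] dividing [F_{37^15}:F_37] = 15, contradiction.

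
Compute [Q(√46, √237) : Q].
[Q(√46, √237) : Q] = 4

[Q(√46):Q] = 2 (min poly x^2 - 46, irreducible since 46 is squarefree > 1). For the top step, suppose √237 ∈ Q(√46), say √237 = c + d√46 with c, d ∈ Q. Squaring: 237 = c^2 + 46d^2 + 2cd√46. Since √46 ∉ Q this forces 2cd = 0. If d = 0 then √237 = c ∈ Q, contradicting 237 squarefree > 1. If c = 0 then 237 = 46d^2, so 46·237 = (46d)^2 is a perfect square in Q — but 46·237 = 10902 is not a perfect square (since 46 and 237 are distinct squarefree integers). Contradiction. Hence √237 ∉ Q(√46), so x^2 - 237 stays irreducible over Q(√46) and [Q(√46, √237) : Q(√46)] = 2. By the tower law, [Q(√46, √237) : Q] = 2 · 2 = 4.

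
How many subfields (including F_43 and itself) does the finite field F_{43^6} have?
F_{43^6} has 4 subfields

The subfields of F_{p^n} are exactly the fields F_{p^d} for d | n (each is the fixed field of the unique index-d subgroup of Gal(F_{p^n}/F_p) ≅ Z/nZ). The divisors of n = 6 are {1, 2, 3, 6}, giving 4 subfields: F_{43^1}, F_{43^2}, F_{43^3}, F_{43^6}.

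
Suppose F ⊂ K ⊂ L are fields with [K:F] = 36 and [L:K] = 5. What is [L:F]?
[L:F] = 180

The tower law says that for any tower of field extensions F ⊂ K ⊂ L with finite degrees, [L:F] = [L:K] · [K:F]. Here this gives [L:F] = 5 · 36 = 180.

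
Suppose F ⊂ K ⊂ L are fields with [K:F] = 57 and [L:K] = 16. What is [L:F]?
[L:F] = 912

The tower law says that for any tower of field extensions F ⊂ K ⊂ L with finite degrees, [L:F] = [L:K] · [K:F]. Here this gives [L:F] = 16 · 57 = 912.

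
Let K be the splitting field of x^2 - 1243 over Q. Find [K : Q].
[K : Q] = 2

f(x) = x^2 - 1243 factors as (x - √1243)(x + √1243). The splitting field is K = Q(√1243). Since 1243 is squarefree and > 1, it is not a perfect square, so x^2 - 1243 is irreducible over Q and [Q(√1243) : Q] = 2. Hence [K : Q] = 2.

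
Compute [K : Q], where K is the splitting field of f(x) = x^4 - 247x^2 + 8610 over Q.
[K : Q] = 4

Solving the quadratic in x^2: x^2 = (247 ± √(247^2 - 4·8610))/2 = (247 ± √26569)/2 = (247 ± 163)/2, giving x^2 = 42 or x^2 = 205. So f(x) = (x^2 - 42)(x^2 - 205) and the roots of f are ±√42, ±√205. Hence the splitting field is K = Q(√42, √205). Since 42 and 205 are distinct squarefree integers > 1, their product 8610 is not a perfect square, so √205 ∉ Q(√42). By the tower law [K:Q] = [Q(√42,√205):Q(√42)] · [Q(√42):Q] = 2 · 2 = 4.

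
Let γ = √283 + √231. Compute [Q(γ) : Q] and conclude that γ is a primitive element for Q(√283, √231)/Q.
[Q(γ) : Q] = 4 (equivalently, Q(γ) = Q(√283, √231))

Obviously Q(γ) ⊆ Q(√283, √231), and [Q(√283, √231):Q] = 4 (since 283, 231 are distinct squarefree integers > 1 with 65373 not a perfect square). To show equality we compute the minimal polynomial of γ. From γ = √283 + √231: γ^2 = 283 + 2√(65373) + 231 = 514 + 2√(65373), so γ^2 - 514 = 2√(65373); squaring, (γ^2 - 514)^2 = 4·65373, i.e. γ^4 - 1028γ^2 + 264196 - 261492 = 0, i.e. γ^4 - 1028γ^2 + 2704 = 0. So γ is a root of x^4 - 1028x^2 + 2704. This polynomial is irreducible over Q: it has no rational root (each ±√283 ± √231 is irrational), and any factorization into two quadratics over Q would force √(65373) ∈ Q (pairing opposite roots) or √283, √231 ∈ Q (other pairings), all impossible. Hence [Q(γ):Q] = 4 = [Q(√283, √231):Q], so Q(γ) = Q(√283, √231).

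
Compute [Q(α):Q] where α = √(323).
[Q(α):Q] = 2

[Q(α):Q] equals the degree of the minimal polynomial of α. Here α^2 = 323 and x^2 - 323 is irreducible (d = 323 is squarefree, ≠ 1, hence not a square), so deg(m_α) = 2. Thus [Q(α):Q] = 2.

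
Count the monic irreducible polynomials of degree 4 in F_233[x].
There are 736810308 monic irreducible polynomials of degree 4 over F_233

Each element of F_{233^4} that lies in no proper subfield is a root of exactly one monic irreducible of degree 4 over F_233, and each such polynomial has 4 distinct roots in F_{233^4}. By Möbius inversion the count is N_233(4) = (1/4) Σ_{d|4} μ(4/d) · 233^d = (1/4)(μ(4)·233^1 + μ(2)·233^2 + μ(1)·233^4) = 2947241232/4 = 736810308.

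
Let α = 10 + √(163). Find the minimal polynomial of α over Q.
m_α(x) = x^2 - 20x - 63

From α - 10 = √(163), squaring gives (α - 10)^2 = 163, i.e. α^2 - 20α + 100 = 163, so α^2 - 20α - 63 = 0. The discriminant of x^2 - 20x - 63 is (-20)^2 - 4·(-63) = 400 + 252 = 652, and 4·(163) is not a perfect square in Q since 163 is squarefree and ≠ 1. Hence x^2 - 20x - 63 is irreducible over Q and is the minimal polynomial of α.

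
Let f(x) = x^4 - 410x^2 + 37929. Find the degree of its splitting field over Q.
[K : Q] = 4

Solving the quadratic in x^2: x^2 = (410 ± √(410^2 - 4·37929))/2 = (410 ± √16384)/2 = (410 ± 128)/2, giving x^2 = 269 or x^2 = 141. So f(x) = (x^2 - 269)(x^2 - 141) and the roots of f are ±√269, ±√141. Hence the splitting field is K = Q(√269, √141). Since 269 and 141 are distinct squarefree integers > 1, their product 37929 is not a perfect square, so √141 ∉ Q(√269). By the tower law [K:Q] = [Q(√269,√141):Q(√269)] · [Q(√269):Q] = 2 · 2 = 4.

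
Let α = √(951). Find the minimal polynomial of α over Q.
m_α(x) = x^2 - 951

α satisfies α^2 - 951 = 0, so x^2 - 951 annihilates α. Since d = 951 is squarefree and ≠ 1, it is not a perfect square in Q, so x^2 - 951 has no rational root and is therefore irreducible over Q (a degree-2 polynomial over a field is irreducible iff it has no root). Hence m_α(x) = x^2 - 951.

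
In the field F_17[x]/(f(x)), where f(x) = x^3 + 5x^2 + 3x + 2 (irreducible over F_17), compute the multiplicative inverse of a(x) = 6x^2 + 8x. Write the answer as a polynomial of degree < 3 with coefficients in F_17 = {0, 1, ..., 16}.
a(x)^(-1) ≡ 7x + 3 (mod f(x))

Since f is irreducible over F_17, F_17[x]/(f) is a field and a(x) ≠ 0 has an inverse. Apply the extended Euclidean algorithm to f(x) and a(x) in F_17[x]: f(x) = (3x + 11)·a(x) + (2). The last nonzero remainder is the constant 2 = gcd(f, a) in F_17. Back-substituting through the division chain expresses 2 = s(x)·a(x) + t(x)·f(x) with s(x) ≡ 14x + 6 (mod f), so (14x + 6)·a(x) ≡ 2 (mod f). Multiplying by 2^(-1) ≡ 9 in F_17 gives a(x)^(-1) ≡ 9·(14x + 6) ≡ 7x + 3 (mod f). Check: (6x^2 + 8x)·(7x + 3) = 8x^3 + 6x^2 + 7x ≡ 1 (mod x^3 + 5x^2 + 3x + 2).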